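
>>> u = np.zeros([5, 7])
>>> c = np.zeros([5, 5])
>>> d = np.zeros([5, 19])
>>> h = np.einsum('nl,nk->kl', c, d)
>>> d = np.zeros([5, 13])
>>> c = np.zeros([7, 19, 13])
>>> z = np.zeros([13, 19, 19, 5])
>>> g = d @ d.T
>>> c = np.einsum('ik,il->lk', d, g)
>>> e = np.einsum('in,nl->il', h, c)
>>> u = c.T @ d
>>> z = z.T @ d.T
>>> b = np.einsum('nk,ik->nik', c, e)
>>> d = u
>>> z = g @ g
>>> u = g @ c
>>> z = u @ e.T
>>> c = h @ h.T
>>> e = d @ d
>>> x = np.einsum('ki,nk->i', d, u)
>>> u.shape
(5, 13)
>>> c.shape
(19, 19)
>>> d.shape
(13, 13)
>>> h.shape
(19, 5)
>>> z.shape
(5, 19)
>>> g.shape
(5, 5)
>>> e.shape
(13, 13)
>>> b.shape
(5, 19, 13)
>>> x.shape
(13,)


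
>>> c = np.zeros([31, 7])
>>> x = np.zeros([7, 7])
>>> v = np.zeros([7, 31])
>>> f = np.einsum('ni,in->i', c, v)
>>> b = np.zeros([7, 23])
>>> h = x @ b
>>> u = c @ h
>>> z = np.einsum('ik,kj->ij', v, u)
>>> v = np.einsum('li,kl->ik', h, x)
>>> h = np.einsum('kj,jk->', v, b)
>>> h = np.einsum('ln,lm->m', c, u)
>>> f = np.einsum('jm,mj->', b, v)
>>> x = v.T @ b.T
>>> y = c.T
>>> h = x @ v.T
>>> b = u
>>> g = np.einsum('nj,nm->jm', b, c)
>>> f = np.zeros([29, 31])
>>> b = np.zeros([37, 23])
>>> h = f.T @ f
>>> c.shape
(31, 7)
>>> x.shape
(7, 7)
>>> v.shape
(23, 7)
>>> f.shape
(29, 31)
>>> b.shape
(37, 23)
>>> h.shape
(31, 31)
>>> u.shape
(31, 23)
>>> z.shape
(7, 23)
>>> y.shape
(7, 31)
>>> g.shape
(23, 7)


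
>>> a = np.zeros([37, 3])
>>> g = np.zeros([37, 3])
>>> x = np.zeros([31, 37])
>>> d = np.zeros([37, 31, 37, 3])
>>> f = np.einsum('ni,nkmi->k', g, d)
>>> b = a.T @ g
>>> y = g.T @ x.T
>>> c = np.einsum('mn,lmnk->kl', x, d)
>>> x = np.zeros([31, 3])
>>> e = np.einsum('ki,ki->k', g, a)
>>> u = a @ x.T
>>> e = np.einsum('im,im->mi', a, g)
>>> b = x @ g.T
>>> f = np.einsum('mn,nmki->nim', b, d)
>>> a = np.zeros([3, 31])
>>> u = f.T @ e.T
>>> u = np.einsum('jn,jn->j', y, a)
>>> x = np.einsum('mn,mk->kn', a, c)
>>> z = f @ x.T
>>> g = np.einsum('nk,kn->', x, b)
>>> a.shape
(3, 31)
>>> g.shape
()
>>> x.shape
(37, 31)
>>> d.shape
(37, 31, 37, 3)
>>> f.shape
(37, 3, 31)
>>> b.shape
(31, 37)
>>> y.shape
(3, 31)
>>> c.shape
(3, 37)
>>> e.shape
(3, 37)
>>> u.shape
(3,)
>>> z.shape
(37, 3, 37)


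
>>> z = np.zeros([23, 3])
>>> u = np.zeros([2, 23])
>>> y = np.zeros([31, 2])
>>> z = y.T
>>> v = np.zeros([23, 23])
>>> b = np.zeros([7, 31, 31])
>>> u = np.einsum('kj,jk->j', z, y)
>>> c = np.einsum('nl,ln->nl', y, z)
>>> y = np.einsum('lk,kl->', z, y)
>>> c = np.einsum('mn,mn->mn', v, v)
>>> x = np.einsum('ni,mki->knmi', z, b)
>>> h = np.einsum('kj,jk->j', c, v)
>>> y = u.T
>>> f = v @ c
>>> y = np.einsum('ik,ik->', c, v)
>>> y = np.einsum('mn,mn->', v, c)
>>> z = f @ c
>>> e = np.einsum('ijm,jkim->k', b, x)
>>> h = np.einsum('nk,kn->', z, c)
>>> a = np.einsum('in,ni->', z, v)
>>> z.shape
(23, 23)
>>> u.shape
(31,)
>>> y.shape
()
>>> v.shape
(23, 23)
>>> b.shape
(7, 31, 31)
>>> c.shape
(23, 23)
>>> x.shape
(31, 2, 7, 31)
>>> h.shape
()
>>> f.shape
(23, 23)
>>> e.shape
(2,)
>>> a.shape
()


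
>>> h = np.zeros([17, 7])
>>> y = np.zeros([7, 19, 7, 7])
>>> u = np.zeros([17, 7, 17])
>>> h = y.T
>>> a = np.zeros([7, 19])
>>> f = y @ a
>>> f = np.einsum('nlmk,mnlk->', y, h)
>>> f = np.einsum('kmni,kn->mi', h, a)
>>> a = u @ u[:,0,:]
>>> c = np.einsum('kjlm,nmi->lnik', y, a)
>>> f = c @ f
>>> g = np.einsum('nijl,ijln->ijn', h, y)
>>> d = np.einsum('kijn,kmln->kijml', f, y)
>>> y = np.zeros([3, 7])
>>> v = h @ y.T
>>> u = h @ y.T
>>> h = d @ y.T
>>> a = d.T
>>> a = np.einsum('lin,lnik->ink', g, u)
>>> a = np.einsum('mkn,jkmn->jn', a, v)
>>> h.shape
(7, 17, 17, 19, 3)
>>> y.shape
(3, 7)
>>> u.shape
(7, 7, 19, 3)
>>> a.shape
(7, 3)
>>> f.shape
(7, 17, 17, 7)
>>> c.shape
(7, 17, 17, 7)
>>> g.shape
(7, 19, 7)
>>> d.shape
(7, 17, 17, 19, 7)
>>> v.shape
(7, 7, 19, 3)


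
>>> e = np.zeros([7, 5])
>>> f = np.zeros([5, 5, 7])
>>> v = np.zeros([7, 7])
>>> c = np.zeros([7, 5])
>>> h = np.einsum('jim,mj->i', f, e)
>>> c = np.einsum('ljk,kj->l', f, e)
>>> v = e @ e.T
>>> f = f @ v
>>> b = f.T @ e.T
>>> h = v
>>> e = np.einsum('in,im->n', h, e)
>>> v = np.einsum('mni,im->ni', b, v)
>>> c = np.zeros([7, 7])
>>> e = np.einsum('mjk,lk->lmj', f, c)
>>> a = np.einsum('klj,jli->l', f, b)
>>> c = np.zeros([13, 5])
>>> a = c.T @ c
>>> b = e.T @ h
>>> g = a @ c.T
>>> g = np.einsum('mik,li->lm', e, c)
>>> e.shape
(7, 5, 5)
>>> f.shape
(5, 5, 7)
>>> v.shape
(5, 7)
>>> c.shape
(13, 5)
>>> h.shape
(7, 7)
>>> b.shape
(5, 5, 7)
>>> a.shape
(5, 5)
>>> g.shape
(13, 7)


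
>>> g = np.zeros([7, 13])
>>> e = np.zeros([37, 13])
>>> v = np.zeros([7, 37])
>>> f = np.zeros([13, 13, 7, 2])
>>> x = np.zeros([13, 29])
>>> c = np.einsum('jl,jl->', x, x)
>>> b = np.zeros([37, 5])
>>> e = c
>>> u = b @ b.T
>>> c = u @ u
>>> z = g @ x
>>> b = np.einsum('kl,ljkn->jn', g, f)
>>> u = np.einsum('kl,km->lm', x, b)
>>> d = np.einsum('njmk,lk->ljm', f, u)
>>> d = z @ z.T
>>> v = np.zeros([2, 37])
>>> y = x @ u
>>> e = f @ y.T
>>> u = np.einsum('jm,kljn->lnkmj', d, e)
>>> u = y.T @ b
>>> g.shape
(7, 13)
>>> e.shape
(13, 13, 7, 13)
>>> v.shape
(2, 37)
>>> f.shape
(13, 13, 7, 2)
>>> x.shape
(13, 29)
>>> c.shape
(37, 37)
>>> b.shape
(13, 2)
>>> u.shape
(2, 2)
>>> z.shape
(7, 29)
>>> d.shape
(7, 7)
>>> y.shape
(13, 2)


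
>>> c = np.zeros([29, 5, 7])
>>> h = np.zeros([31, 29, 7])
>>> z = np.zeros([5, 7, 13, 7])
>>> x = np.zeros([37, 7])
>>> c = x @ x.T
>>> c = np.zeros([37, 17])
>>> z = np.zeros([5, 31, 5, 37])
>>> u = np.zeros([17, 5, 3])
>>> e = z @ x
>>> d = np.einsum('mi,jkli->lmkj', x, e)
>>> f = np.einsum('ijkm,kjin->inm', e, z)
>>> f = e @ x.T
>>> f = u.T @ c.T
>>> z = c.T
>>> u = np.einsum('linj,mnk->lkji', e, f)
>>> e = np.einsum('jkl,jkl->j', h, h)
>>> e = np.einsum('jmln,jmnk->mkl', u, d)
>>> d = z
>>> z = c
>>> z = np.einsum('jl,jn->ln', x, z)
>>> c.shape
(37, 17)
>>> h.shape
(31, 29, 7)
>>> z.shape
(7, 17)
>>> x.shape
(37, 7)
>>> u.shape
(5, 37, 7, 31)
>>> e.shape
(37, 5, 7)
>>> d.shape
(17, 37)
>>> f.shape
(3, 5, 37)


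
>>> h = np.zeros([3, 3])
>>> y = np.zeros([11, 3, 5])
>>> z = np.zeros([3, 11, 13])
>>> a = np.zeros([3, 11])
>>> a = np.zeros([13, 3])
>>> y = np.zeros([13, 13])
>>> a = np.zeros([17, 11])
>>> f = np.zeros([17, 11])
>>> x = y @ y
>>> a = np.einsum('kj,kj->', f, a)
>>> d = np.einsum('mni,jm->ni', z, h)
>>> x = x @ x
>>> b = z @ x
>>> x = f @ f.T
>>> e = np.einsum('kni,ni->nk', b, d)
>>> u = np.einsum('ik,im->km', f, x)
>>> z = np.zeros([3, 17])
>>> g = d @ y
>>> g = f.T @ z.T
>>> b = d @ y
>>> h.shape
(3, 3)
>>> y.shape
(13, 13)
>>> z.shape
(3, 17)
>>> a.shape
()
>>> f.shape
(17, 11)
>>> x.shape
(17, 17)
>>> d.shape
(11, 13)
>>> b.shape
(11, 13)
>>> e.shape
(11, 3)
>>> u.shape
(11, 17)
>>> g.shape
(11, 3)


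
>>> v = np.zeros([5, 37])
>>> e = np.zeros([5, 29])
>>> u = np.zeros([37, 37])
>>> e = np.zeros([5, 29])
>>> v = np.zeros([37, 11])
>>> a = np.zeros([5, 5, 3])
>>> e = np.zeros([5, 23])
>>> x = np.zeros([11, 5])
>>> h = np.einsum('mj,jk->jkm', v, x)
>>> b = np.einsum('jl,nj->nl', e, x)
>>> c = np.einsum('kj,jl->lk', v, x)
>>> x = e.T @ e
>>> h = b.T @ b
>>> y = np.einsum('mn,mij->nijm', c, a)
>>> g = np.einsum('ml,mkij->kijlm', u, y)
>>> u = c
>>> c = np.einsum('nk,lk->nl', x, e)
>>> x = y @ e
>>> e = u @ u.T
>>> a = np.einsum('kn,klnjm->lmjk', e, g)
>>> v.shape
(37, 11)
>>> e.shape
(5, 5)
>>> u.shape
(5, 37)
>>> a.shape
(3, 37, 37, 5)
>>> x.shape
(37, 5, 3, 23)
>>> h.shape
(23, 23)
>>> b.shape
(11, 23)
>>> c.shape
(23, 5)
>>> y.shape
(37, 5, 3, 5)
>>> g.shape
(5, 3, 5, 37, 37)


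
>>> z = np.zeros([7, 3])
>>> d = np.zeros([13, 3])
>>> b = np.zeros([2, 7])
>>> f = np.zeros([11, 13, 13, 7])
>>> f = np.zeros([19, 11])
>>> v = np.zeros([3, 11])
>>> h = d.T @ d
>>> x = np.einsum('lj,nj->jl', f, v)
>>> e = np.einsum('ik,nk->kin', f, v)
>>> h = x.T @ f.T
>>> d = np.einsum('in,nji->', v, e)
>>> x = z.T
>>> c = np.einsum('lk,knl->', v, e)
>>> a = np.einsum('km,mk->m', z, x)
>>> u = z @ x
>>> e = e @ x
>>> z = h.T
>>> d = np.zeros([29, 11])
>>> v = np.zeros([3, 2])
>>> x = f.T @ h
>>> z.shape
(19, 19)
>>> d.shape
(29, 11)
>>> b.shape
(2, 7)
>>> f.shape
(19, 11)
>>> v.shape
(3, 2)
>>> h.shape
(19, 19)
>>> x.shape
(11, 19)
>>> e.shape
(11, 19, 7)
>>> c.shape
()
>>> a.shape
(3,)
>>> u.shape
(7, 7)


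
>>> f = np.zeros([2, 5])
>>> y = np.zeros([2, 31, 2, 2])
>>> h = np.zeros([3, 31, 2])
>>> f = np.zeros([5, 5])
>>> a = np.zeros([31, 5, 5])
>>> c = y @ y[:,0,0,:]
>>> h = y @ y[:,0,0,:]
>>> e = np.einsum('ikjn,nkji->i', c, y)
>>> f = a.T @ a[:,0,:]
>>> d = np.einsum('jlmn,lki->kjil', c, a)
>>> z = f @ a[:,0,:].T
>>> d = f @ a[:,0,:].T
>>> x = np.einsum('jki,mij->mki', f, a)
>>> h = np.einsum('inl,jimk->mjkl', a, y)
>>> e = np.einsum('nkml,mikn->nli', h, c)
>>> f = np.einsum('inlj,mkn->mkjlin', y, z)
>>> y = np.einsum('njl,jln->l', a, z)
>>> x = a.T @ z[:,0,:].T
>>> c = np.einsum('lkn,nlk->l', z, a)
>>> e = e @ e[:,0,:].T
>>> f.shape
(5, 5, 2, 2, 2, 31)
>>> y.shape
(5,)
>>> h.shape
(2, 2, 2, 5)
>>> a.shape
(31, 5, 5)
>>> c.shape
(5,)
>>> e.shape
(2, 5, 2)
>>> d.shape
(5, 5, 31)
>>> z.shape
(5, 5, 31)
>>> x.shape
(5, 5, 5)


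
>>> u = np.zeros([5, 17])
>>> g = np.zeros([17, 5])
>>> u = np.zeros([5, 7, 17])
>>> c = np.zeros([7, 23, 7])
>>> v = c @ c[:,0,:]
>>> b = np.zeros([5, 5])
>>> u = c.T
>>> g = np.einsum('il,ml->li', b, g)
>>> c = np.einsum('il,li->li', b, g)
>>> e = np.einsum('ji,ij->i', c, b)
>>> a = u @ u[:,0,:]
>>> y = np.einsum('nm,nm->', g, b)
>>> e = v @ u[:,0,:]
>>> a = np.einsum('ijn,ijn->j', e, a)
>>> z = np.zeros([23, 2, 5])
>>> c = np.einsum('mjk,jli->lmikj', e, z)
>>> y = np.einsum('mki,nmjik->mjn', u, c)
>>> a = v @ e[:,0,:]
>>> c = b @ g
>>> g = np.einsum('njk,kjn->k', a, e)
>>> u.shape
(7, 23, 7)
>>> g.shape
(7,)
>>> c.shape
(5, 5)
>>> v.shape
(7, 23, 7)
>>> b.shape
(5, 5)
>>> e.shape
(7, 23, 7)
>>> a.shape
(7, 23, 7)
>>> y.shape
(7, 5, 2)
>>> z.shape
(23, 2, 5)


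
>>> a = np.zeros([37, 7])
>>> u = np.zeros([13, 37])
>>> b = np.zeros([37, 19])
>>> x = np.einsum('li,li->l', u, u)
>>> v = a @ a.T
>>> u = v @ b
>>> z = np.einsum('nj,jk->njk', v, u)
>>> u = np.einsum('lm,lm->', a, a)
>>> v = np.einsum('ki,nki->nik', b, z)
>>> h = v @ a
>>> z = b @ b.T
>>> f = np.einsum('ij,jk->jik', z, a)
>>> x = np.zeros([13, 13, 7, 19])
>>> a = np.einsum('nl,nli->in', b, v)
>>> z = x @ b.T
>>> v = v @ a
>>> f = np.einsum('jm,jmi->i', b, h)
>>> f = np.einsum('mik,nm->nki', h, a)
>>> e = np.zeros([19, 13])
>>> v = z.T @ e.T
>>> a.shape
(37, 37)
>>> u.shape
()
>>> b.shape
(37, 19)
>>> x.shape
(13, 13, 7, 19)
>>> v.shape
(37, 7, 13, 19)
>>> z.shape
(13, 13, 7, 37)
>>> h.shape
(37, 19, 7)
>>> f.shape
(37, 7, 19)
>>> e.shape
(19, 13)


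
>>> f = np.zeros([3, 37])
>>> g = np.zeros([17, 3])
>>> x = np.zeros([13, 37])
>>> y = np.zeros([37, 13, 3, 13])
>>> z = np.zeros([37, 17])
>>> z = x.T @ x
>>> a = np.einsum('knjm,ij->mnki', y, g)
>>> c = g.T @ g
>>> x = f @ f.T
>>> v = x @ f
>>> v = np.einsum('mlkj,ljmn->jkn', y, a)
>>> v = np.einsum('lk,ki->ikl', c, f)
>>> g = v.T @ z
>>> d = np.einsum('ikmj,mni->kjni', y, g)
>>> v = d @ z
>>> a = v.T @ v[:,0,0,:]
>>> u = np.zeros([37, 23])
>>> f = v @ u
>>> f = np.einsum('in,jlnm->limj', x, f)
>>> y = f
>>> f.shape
(13, 3, 23, 13)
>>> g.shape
(3, 3, 37)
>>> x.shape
(3, 3)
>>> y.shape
(13, 3, 23, 13)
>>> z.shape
(37, 37)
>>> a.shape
(37, 3, 13, 37)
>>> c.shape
(3, 3)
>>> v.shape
(13, 13, 3, 37)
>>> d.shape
(13, 13, 3, 37)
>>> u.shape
(37, 23)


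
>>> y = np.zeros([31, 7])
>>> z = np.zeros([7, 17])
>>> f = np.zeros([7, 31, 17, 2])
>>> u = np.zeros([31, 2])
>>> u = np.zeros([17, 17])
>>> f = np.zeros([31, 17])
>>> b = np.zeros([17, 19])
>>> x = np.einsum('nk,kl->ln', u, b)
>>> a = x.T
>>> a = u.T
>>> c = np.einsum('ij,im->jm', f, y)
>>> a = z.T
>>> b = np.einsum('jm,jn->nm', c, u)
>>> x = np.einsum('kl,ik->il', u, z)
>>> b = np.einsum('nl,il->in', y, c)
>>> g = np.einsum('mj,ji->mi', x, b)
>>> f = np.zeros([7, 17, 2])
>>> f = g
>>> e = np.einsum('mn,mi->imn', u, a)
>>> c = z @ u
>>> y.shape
(31, 7)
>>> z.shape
(7, 17)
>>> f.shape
(7, 31)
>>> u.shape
(17, 17)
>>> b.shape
(17, 31)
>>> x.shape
(7, 17)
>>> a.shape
(17, 7)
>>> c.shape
(7, 17)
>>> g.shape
(7, 31)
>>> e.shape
(7, 17, 17)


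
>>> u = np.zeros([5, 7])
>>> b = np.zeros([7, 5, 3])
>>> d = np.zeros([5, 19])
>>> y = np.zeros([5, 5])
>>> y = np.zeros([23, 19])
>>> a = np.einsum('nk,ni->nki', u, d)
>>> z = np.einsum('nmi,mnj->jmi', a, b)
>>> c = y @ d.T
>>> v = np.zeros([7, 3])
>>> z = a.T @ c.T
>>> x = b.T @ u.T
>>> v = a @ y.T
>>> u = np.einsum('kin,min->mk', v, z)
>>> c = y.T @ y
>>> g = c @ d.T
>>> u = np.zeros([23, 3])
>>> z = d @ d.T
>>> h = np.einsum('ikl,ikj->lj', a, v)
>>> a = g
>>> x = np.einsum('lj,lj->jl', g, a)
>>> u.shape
(23, 3)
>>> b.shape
(7, 5, 3)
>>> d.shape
(5, 19)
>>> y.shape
(23, 19)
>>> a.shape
(19, 5)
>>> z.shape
(5, 5)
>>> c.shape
(19, 19)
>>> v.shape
(5, 7, 23)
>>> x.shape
(5, 19)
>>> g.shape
(19, 5)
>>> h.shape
(19, 23)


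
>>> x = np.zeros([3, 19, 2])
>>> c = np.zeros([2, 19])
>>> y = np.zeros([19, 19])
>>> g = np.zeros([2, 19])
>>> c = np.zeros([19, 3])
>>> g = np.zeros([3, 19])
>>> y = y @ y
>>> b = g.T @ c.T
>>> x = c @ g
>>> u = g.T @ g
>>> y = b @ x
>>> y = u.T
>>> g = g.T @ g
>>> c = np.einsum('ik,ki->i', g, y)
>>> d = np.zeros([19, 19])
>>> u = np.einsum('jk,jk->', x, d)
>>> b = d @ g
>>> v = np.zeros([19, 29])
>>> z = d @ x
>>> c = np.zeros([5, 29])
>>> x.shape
(19, 19)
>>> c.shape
(5, 29)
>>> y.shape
(19, 19)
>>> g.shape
(19, 19)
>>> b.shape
(19, 19)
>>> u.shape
()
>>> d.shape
(19, 19)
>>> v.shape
(19, 29)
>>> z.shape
(19, 19)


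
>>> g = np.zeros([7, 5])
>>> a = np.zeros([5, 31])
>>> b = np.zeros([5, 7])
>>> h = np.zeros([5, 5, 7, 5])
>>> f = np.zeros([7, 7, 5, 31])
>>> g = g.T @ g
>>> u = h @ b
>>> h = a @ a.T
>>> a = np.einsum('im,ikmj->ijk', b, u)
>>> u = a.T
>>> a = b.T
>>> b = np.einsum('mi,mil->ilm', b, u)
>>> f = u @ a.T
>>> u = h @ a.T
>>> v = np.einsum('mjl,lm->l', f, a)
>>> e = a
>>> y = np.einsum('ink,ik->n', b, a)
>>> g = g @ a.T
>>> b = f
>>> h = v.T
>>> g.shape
(5, 7)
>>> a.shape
(7, 5)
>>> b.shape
(5, 7, 7)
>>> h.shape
(7,)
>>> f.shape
(5, 7, 7)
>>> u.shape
(5, 7)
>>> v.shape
(7,)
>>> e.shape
(7, 5)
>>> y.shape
(5,)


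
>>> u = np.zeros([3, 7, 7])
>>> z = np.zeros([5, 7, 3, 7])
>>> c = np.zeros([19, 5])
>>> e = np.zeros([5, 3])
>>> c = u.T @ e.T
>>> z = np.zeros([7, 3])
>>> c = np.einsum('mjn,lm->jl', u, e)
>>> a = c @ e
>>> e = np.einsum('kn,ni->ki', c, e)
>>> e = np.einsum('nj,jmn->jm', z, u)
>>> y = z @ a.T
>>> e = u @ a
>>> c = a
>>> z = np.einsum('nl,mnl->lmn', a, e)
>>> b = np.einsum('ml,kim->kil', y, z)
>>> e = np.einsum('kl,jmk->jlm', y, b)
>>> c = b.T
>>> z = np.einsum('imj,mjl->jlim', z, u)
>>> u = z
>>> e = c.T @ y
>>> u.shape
(7, 7, 3, 3)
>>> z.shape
(7, 7, 3, 3)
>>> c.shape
(7, 3, 3)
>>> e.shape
(3, 3, 7)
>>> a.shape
(7, 3)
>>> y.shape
(7, 7)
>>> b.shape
(3, 3, 7)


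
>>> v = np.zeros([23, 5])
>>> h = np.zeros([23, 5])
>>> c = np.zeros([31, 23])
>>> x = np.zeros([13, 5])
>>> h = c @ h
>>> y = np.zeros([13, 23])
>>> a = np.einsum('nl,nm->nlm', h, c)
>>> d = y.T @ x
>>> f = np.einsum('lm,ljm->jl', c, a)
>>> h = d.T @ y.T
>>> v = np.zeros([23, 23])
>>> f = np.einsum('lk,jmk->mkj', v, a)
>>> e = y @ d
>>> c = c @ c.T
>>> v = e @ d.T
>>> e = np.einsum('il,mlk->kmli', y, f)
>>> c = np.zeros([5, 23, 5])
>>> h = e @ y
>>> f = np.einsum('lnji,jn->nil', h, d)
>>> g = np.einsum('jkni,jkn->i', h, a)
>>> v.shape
(13, 23)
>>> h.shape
(31, 5, 23, 23)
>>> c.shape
(5, 23, 5)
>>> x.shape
(13, 5)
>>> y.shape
(13, 23)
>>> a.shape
(31, 5, 23)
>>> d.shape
(23, 5)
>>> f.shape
(5, 23, 31)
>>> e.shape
(31, 5, 23, 13)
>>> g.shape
(23,)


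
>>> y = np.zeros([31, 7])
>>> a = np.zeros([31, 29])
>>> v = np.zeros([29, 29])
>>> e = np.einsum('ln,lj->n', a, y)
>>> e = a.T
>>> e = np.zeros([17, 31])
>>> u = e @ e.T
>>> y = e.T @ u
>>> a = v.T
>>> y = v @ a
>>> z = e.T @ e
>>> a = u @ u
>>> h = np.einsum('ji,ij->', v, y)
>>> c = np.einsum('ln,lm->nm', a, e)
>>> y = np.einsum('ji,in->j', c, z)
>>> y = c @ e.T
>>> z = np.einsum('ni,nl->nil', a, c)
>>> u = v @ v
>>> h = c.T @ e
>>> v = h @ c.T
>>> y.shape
(17, 17)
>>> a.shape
(17, 17)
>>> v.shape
(31, 17)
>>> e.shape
(17, 31)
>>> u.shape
(29, 29)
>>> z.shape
(17, 17, 31)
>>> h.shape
(31, 31)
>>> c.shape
(17, 31)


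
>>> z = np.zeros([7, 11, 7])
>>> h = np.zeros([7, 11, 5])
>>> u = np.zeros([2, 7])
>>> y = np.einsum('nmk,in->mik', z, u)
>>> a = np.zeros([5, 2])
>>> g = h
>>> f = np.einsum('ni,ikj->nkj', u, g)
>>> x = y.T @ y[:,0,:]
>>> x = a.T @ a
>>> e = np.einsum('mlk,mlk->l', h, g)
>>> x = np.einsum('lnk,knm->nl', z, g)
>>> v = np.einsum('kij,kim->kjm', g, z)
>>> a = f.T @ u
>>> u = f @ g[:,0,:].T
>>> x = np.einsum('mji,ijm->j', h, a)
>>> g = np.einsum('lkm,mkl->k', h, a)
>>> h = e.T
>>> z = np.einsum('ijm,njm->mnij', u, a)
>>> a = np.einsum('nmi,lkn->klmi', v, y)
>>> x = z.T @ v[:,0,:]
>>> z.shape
(7, 5, 2, 11)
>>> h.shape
(11,)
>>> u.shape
(2, 11, 7)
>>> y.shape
(11, 2, 7)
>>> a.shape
(2, 11, 5, 7)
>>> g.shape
(11,)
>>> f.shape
(2, 11, 5)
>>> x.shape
(11, 2, 5, 7)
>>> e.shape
(11,)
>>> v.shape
(7, 5, 7)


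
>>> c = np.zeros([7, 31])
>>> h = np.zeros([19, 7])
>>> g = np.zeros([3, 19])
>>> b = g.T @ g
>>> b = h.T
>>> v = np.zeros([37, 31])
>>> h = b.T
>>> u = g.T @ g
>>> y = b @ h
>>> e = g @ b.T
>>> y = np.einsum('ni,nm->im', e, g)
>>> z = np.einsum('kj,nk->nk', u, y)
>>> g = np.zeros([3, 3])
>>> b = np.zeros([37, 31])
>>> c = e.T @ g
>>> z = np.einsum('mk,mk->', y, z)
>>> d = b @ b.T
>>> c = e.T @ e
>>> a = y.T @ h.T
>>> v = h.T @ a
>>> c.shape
(7, 7)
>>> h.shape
(19, 7)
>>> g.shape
(3, 3)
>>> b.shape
(37, 31)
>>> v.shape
(7, 19)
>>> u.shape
(19, 19)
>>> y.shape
(7, 19)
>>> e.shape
(3, 7)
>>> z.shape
()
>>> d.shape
(37, 37)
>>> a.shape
(19, 19)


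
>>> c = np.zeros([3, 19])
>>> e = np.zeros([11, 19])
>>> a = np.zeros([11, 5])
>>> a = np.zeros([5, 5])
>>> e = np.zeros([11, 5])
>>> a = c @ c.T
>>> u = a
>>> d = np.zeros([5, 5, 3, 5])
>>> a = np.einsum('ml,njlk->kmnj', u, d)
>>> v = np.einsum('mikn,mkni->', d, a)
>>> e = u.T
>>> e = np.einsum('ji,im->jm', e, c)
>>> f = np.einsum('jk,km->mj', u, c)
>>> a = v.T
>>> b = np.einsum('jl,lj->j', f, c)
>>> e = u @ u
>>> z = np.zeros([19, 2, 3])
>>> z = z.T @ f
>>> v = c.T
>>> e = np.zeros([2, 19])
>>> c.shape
(3, 19)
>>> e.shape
(2, 19)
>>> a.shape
()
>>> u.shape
(3, 3)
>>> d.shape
(5, 5, 3, 5)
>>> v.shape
(19, 3)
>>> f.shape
(19, 3)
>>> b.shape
(19,)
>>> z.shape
(3, 2, 3)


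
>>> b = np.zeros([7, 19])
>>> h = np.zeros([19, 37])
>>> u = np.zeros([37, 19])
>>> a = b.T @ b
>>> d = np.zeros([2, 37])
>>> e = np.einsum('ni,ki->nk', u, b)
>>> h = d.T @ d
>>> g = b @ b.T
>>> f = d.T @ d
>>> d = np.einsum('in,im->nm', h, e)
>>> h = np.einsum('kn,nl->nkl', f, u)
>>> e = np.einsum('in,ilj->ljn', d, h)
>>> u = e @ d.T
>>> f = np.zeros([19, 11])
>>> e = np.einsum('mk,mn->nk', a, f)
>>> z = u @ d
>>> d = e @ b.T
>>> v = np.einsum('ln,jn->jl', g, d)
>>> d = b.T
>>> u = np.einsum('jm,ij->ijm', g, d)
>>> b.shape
(7, 19)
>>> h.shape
(37, 37, 19)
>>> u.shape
(19, 7, 7)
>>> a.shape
(19, 19)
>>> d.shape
(19, 7)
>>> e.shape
(11, 19)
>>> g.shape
(7, 7)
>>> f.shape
(19, 11)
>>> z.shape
(37, 19, 7)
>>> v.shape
(11, 7)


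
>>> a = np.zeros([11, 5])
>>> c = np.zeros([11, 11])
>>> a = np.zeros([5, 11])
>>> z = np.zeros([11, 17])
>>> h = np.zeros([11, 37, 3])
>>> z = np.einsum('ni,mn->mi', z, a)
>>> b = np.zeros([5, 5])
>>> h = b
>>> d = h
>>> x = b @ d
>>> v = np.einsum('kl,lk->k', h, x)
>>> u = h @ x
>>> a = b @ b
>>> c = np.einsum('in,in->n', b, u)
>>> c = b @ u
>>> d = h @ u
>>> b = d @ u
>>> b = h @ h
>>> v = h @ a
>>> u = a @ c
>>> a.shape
(5, 5)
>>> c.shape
(5, 5)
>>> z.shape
(5, 17)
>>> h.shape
(5, 5)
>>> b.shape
(5, 5)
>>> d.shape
(5, 5)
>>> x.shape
(5, 5)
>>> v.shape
(5, 5)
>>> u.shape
(5, 5)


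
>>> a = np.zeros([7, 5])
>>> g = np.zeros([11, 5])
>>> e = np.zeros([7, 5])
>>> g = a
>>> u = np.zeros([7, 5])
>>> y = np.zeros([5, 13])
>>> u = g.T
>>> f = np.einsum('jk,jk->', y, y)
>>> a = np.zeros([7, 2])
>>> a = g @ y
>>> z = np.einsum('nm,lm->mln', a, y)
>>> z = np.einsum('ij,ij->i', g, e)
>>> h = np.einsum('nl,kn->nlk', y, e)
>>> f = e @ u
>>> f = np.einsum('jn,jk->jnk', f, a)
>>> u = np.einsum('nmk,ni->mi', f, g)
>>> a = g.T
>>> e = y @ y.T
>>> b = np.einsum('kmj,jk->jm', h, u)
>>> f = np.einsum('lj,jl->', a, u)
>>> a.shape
(5, 7)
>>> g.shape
(7, 5)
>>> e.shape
(5, 5)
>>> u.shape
(7, 5)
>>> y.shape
(5, 13)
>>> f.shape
()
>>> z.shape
(7,)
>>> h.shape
(5, 13, 7)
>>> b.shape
(7, 13)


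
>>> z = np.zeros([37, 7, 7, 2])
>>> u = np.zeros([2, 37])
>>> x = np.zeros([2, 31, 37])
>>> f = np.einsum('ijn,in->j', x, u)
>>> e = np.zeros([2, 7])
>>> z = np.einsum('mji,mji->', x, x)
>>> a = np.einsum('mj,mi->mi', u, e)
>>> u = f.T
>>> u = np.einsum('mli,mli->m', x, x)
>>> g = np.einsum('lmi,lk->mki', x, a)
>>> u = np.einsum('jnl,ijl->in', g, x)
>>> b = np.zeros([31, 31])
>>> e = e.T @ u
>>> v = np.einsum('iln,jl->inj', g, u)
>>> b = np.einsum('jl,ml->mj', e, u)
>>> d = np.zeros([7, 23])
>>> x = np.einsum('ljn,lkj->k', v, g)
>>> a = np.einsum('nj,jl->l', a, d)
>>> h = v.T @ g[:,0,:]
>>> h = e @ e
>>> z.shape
()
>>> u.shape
(2, 7)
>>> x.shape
(7,)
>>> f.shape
(31,)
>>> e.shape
(7, 7)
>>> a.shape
(23,)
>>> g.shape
(31, 7, 37)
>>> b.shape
(2, 7)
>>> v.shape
(31, 37, 2)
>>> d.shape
(7, 23)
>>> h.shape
(7, 7)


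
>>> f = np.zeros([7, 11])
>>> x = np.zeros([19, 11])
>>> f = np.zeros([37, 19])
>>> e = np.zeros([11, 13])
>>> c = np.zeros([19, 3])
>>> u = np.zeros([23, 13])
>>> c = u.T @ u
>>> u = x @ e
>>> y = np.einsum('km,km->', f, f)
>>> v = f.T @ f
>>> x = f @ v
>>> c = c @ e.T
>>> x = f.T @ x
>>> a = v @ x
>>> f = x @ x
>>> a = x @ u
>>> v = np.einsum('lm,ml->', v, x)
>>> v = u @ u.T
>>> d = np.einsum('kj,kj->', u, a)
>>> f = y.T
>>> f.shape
()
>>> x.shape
(19, 19)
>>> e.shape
(11, 13)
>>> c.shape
(13, 11)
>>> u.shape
(19, 13)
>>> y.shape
()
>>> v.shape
(19, 19)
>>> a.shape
(19, 13)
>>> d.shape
()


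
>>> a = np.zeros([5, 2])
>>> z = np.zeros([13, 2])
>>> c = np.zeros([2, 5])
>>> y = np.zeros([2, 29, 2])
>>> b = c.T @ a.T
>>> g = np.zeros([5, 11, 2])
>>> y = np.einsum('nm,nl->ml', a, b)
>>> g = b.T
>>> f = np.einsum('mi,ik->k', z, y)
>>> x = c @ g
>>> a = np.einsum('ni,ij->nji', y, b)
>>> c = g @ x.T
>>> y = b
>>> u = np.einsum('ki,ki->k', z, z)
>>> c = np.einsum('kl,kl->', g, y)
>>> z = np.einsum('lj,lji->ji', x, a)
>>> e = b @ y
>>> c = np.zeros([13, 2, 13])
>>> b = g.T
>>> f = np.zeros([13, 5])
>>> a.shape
(2, 5, 5)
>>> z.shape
(5, 5)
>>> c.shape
(13, 2, 13)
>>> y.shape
(5, 5)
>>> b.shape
(5, 5)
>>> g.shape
(5, 5)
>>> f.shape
(13, 5)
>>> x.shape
(2, 5)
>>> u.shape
(13,)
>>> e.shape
(5, 5)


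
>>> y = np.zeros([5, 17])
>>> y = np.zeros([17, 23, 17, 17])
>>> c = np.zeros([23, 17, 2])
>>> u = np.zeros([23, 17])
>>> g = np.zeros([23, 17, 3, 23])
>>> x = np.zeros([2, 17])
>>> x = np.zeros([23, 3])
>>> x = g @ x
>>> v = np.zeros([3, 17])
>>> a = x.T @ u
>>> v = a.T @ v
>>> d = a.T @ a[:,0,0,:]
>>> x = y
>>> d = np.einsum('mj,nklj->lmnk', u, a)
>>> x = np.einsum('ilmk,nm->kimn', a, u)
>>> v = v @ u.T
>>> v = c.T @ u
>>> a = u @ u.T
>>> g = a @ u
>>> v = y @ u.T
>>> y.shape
(17, 23, 17, 17)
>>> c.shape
(23, 17, 2)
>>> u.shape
(23, 17)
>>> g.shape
(23, 17)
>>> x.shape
(17, 3, 17, 23)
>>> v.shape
(17, 23, 17, 23)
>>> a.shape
(23, 23)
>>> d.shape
(17, 23, 3, 3)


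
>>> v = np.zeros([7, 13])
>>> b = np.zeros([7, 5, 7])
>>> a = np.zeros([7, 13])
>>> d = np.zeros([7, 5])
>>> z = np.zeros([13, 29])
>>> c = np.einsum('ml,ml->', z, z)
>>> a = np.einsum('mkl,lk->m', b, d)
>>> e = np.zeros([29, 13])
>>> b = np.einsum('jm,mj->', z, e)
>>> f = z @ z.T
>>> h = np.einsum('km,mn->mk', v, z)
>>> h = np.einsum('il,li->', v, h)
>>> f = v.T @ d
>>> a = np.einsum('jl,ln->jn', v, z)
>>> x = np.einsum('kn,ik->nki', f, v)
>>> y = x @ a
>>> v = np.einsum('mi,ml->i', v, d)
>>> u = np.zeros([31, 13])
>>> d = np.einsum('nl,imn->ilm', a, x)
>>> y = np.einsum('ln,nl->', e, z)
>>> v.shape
(13,)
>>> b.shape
()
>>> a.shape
(7, 29)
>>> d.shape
(5, 29, 13)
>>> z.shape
(13, 29)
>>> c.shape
()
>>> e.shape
(29, 13)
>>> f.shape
(13, 5)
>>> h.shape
()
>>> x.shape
(5, 13, 7)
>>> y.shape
()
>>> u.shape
(31, 13)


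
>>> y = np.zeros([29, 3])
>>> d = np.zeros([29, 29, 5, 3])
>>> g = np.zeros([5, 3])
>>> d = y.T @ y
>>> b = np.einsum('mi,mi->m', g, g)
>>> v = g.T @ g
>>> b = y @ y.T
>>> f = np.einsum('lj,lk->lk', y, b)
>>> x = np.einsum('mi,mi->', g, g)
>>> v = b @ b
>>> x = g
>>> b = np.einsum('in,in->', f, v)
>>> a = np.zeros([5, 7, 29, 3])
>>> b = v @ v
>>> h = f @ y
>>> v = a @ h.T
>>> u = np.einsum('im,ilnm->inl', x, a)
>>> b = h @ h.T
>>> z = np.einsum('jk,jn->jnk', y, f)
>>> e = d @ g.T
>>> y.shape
(29, 3)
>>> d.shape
(3, 3)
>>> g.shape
(5, 3)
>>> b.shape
(29, 29)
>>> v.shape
(5, 7, 29, 29)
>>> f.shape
(29, 29)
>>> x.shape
(5, 3)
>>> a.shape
(5, 7, 29, 3)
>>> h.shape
(29, 3)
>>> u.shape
(5, 29, 7)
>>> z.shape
(29, 29, 3)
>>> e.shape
(3, 5)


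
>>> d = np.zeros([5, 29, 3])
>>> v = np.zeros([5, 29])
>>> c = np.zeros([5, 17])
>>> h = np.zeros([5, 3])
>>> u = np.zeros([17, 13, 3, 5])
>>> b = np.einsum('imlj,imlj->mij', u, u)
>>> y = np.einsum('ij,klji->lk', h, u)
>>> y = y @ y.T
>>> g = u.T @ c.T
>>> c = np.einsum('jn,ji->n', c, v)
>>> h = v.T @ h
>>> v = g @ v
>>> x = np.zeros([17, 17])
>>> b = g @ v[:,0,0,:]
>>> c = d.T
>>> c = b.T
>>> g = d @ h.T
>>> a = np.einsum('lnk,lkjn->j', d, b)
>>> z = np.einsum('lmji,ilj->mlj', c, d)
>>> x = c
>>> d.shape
(5, 29, 3)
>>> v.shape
(5, 3, 13, 29)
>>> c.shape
(29, 13, 3, 5)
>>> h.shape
(29, 3)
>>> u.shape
(17, 13, 3, 5)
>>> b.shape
(5, 3, 13, 29)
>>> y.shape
(13, 13)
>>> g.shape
(5, 29, 29)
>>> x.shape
(29, 13, 3, 5)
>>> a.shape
(13,)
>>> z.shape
(13, 29, 3)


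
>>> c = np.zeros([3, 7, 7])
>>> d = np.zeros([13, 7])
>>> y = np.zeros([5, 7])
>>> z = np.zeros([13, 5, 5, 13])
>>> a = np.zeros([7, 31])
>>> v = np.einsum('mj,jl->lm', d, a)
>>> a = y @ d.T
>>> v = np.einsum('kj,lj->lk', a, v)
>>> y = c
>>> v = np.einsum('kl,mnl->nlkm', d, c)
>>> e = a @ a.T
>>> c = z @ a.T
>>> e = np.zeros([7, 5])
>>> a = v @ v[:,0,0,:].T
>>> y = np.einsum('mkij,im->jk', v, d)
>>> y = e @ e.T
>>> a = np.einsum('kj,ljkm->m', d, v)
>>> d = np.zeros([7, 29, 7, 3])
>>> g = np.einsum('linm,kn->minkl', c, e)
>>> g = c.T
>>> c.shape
(13, 5, 5, 5)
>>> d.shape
(7, 29, 7, 3)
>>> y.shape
(7, 7)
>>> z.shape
(13, 5, 5, 13)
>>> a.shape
(3,)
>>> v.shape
(7, 7, 13, 3)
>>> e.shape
(7, 5)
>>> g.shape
(5, 5, 5, 13)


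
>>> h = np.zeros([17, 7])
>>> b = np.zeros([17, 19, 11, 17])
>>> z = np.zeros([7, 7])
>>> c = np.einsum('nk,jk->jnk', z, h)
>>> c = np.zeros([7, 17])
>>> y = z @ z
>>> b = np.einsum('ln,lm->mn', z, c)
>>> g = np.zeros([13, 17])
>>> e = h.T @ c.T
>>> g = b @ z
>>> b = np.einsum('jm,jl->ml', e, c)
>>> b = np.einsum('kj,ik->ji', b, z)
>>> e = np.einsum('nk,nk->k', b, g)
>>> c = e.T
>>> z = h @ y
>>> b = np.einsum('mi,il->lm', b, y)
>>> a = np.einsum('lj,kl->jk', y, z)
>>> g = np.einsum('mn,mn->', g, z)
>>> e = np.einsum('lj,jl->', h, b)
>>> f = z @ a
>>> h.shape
(17, 7)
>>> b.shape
(7, 17)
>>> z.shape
(17, 7)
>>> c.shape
(7,)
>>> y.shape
(7, 7)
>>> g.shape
()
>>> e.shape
()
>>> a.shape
(7, 17)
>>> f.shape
(17, 17)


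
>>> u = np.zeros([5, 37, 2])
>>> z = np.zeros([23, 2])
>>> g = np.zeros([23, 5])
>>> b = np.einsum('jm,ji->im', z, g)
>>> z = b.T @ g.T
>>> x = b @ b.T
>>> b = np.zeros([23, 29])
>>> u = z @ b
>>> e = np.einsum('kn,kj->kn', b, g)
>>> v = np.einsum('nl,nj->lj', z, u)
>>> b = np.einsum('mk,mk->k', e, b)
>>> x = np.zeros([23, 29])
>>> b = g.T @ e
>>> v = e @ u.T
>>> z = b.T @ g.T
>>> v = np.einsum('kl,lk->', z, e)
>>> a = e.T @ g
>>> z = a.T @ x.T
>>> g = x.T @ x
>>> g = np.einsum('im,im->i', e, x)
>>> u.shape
(2, 29)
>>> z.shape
(5, 23)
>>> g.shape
(23,)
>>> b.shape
(5, 29)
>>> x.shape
(23, 29)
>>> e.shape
(23, 29)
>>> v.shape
()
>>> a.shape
(29, 5)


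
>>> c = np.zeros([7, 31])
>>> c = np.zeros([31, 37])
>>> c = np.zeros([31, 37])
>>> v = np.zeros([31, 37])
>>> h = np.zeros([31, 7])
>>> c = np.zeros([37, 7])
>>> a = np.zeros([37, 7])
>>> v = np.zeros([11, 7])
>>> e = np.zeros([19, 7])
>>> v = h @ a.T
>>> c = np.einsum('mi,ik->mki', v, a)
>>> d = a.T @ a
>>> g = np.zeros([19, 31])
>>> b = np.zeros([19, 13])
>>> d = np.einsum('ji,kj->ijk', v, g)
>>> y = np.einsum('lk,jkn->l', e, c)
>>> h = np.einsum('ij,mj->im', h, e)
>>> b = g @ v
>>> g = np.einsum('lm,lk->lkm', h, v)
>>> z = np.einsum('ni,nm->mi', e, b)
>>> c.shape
(31, 7, 37)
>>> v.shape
(31, 37)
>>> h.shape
(31, 19)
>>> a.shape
(37, 7)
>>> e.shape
(19, 7)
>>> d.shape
(37, 31, 19)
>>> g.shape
(31, 37, 19)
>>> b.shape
(19, 37)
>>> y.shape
(19,)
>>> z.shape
(37, 7)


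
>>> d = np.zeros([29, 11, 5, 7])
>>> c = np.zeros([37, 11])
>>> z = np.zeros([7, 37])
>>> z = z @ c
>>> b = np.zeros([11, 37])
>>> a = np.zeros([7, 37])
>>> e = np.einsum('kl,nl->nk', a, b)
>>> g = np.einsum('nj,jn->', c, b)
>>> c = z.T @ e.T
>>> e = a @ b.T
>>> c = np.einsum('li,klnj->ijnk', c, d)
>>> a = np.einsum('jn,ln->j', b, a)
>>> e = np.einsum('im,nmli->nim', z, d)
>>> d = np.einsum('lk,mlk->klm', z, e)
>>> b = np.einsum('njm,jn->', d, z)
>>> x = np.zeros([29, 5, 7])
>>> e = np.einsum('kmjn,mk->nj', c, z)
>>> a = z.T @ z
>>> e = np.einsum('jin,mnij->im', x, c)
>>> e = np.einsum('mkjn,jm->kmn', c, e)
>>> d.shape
(11, 7, 29)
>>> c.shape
(11, 7, 5, 29)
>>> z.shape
(7, 11)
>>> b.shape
()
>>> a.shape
(11, 11)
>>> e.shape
(7, 11, 29)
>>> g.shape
()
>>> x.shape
(29, 5, 7)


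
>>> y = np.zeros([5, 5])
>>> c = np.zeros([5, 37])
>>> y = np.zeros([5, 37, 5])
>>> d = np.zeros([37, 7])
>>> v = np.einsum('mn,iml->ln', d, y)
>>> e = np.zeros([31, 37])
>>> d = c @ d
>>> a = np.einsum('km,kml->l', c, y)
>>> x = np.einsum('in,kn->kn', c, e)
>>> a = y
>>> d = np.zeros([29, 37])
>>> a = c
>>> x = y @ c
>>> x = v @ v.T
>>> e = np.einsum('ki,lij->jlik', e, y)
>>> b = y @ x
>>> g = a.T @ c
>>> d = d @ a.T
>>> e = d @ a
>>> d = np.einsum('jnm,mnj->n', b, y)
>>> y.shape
(5, 37, 5)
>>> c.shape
(5, 37)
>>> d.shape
(37,)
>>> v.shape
(5, 7)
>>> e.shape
(29, 37)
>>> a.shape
(5, 37)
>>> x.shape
(5, 5)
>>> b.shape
(5, 37, 5)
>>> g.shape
(37, 37)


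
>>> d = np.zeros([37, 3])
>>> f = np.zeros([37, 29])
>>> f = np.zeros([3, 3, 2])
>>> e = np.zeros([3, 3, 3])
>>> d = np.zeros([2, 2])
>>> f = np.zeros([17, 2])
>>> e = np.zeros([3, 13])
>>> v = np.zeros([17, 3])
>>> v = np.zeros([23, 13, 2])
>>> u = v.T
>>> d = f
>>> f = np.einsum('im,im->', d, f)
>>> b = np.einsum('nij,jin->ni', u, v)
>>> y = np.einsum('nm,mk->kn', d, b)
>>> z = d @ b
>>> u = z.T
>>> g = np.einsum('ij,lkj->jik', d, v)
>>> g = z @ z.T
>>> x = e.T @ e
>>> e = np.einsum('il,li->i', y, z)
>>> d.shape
(17, 2)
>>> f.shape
()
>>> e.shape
(13,)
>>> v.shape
(23, 13, 2)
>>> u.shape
(13, 17)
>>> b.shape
(2, 13)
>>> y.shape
(13, 17)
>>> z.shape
(17, 13)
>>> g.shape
(17, 17)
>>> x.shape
(13, 13)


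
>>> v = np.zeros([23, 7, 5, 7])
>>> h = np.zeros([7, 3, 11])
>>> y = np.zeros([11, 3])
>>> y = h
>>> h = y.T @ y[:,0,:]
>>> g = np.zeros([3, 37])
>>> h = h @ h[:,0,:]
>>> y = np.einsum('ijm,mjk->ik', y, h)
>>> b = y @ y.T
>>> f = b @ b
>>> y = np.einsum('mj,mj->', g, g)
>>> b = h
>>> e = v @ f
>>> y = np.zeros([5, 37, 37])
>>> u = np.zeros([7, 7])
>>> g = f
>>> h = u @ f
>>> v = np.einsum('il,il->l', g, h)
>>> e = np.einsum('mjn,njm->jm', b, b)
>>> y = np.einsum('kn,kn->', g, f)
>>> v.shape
(7,)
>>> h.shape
(7, 7)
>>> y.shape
()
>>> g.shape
(7, 7)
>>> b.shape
(11, 3, 11)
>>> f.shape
(7, 7)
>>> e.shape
(3, 11)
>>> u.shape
(7, 7)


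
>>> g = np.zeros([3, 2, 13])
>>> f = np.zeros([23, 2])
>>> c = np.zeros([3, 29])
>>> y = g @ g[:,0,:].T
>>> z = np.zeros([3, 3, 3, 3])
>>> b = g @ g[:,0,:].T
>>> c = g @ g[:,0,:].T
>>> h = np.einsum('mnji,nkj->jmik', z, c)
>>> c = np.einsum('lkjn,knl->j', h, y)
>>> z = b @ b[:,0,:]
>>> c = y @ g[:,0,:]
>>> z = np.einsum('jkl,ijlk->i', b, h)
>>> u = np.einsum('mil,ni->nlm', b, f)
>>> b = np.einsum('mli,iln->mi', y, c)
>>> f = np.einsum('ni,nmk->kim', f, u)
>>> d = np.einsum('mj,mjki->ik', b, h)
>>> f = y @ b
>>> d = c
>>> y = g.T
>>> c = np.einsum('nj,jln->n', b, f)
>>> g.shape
(3, 2, 13)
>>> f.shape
(3, 2, 3)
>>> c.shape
(3,)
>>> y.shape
(13, 2, 3)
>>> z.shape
(3,)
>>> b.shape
(3, 3)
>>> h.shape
(3, 3, 3, 2)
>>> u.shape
(23, 3, 3)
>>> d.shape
(3, 2, 13)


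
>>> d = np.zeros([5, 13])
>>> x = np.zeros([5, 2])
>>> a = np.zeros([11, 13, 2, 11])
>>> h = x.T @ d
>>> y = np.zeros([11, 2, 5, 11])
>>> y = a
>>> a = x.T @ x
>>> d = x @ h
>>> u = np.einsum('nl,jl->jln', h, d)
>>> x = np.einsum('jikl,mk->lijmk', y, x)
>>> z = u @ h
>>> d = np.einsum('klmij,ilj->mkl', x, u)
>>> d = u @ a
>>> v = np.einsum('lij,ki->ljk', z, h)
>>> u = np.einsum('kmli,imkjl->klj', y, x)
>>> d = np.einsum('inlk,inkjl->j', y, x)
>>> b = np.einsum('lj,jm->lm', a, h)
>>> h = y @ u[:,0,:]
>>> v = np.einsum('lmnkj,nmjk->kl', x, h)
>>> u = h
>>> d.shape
(5,)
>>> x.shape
(11, 13, 11, 5, 2)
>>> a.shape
(2, 2)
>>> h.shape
(11, 13, 2, 5)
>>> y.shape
(11, 13, 2, 11)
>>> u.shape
(11, 13, 2, 5)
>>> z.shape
(5, 13, 13)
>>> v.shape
(5, 11)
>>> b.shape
(2, 13)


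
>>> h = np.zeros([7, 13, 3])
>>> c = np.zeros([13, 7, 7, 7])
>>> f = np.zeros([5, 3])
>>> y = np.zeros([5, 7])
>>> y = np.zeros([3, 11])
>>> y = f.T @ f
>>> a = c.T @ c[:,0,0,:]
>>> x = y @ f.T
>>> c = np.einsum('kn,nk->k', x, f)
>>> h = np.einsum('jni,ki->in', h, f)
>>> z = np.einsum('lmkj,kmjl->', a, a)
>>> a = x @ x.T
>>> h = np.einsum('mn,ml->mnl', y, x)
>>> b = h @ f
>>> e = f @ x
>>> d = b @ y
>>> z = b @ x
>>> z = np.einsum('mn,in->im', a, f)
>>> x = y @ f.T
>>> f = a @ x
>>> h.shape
(3, 3, 5)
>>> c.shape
(3,)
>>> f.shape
(3, 5)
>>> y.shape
(3, 3)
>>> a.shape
(3, 3)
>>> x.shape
(3, 5)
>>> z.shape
(5, 3)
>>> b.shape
(3, 3, 3)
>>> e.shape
(5, 5)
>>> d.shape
(3, 3, 3)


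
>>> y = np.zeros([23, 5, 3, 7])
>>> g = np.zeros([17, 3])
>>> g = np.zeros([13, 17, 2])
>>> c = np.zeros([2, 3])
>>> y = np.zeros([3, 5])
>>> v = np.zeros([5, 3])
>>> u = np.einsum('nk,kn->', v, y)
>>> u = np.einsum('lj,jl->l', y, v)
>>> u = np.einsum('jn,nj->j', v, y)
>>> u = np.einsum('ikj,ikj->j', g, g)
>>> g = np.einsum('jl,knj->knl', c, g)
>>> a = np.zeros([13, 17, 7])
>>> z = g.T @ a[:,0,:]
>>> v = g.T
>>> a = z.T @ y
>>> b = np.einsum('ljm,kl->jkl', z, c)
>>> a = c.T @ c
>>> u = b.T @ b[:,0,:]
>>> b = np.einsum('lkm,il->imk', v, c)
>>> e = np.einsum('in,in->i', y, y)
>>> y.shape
(3, 5)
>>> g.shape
(13, 17, 3)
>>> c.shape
(2, 3)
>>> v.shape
(3, 17, 13)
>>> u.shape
(3, 2, 3)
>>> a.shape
(3, 3)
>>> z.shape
(3, 17, 7)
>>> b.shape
(2, 13, 17)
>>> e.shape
(3,)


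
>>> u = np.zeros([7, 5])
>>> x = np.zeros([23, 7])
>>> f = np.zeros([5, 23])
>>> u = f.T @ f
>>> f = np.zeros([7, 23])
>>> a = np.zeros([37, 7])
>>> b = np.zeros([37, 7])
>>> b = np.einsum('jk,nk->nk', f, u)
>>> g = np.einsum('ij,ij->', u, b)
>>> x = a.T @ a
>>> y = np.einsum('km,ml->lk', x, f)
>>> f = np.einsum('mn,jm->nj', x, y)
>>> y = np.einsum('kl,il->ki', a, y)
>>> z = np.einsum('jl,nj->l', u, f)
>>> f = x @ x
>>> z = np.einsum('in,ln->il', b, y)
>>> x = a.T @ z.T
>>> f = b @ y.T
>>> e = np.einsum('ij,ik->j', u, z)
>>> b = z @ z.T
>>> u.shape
(23, 23)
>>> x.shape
(7, 23)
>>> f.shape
(23, 37)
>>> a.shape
(37, 7)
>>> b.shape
(23, 23)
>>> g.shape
()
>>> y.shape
(37, 23)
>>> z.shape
(23, 37)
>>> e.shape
(23,)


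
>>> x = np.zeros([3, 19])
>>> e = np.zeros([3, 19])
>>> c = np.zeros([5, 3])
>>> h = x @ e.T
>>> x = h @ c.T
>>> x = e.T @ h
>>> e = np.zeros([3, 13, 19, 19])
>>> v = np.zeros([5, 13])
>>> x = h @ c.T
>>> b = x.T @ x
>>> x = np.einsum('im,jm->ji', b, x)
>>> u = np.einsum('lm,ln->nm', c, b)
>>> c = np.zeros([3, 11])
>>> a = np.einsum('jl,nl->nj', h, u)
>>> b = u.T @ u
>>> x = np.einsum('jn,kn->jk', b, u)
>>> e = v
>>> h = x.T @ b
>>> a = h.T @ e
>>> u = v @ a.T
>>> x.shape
(3, 5)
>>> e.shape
(5, 13)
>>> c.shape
(3, 11)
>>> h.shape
(5, 3)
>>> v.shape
(5, 13)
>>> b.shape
(3, 3)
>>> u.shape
(5, 3)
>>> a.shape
(3, 13)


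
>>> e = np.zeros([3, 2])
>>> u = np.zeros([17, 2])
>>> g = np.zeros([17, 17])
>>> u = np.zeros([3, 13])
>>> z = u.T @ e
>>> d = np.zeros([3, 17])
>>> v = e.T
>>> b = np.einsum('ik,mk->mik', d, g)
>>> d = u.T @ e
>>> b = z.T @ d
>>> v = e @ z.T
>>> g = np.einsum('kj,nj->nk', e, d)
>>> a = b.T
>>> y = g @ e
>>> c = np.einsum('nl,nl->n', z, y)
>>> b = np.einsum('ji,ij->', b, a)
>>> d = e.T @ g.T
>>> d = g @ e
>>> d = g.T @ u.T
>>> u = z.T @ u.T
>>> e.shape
(3, 2)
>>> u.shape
(2, 3)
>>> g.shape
(13, 3)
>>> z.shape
(13, 2)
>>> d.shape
(3, 3)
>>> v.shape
(3, 13)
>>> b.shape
()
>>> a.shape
(2, 2)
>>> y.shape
(13, 2)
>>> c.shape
(13,)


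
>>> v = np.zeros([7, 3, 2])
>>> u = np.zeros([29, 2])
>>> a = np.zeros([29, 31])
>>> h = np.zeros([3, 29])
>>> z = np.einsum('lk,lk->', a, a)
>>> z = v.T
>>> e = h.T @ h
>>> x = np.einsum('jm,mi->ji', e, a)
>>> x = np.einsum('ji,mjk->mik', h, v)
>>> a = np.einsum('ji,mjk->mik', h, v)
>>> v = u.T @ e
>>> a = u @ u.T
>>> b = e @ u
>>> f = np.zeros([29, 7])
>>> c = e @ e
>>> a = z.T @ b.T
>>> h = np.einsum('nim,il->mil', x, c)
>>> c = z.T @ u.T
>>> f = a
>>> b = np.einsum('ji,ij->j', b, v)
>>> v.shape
(2, 29)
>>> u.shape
(29, 2)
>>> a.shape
(7, 3, 29)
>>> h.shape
(2, 29, 29)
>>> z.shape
(2, 3, 7)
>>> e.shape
(29, 29)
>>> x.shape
(7, 29, 2)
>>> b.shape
(29,)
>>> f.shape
(7, 3, 29)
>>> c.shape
(7, 3, 29)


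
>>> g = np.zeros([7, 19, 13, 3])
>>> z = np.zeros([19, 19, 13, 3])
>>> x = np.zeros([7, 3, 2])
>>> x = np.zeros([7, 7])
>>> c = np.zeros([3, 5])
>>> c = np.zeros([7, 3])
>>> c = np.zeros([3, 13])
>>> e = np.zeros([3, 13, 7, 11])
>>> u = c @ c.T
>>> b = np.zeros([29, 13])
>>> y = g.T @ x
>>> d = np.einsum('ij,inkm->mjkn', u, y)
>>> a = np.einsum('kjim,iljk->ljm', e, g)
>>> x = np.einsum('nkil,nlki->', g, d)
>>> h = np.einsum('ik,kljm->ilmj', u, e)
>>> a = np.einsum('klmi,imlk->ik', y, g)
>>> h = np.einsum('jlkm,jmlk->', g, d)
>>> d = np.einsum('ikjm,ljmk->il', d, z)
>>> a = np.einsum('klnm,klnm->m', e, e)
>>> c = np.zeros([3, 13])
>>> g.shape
(7, 19, 13, 3)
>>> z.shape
(19, 19, 13, 3)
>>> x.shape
()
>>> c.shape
(3, 13)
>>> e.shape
(3, 13, 7, 11)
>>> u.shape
(3, 3)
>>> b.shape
(29, 13)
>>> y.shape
(3, 13, 19, 7)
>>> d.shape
(7, 19)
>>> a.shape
(11,)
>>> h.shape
()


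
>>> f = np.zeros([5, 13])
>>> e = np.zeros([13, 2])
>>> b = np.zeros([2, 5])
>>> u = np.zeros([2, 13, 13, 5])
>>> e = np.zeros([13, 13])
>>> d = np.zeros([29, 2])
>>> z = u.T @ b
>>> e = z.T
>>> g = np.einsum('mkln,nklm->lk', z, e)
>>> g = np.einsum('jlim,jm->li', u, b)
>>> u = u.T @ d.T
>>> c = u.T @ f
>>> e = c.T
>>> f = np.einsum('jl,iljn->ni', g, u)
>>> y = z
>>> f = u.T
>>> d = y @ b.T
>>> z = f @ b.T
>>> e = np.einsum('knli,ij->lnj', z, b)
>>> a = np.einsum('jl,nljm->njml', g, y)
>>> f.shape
(29, 13, 13, 5)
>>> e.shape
(13, 13, 5)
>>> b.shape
(2, 5)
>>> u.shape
(5, 13, 13, 29)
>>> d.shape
(5, 13, 13, 2)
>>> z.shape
(29, 13, 13, 2)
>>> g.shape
(13, 13)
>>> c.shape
(29, 13, 13, 13)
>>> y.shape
(5, 13, 13, 5)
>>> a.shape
(5, 13, 5, 13)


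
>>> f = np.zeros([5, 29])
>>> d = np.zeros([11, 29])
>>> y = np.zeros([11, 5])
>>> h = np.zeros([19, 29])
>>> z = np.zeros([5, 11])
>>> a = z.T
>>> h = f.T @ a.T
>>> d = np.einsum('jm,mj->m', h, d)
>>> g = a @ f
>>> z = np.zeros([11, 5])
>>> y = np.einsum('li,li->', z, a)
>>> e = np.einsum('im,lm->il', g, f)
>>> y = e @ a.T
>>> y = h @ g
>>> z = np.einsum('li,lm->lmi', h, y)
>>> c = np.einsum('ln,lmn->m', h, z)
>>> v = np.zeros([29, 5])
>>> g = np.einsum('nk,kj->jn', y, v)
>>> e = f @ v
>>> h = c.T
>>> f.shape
(5, 29)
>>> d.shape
(11,)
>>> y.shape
(29, 29)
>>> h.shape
(29,)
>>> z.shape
(29, 29, 11)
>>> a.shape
(11, 5)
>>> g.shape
(5, 29)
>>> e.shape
(5, 5)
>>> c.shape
(29,)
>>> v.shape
(29, 5)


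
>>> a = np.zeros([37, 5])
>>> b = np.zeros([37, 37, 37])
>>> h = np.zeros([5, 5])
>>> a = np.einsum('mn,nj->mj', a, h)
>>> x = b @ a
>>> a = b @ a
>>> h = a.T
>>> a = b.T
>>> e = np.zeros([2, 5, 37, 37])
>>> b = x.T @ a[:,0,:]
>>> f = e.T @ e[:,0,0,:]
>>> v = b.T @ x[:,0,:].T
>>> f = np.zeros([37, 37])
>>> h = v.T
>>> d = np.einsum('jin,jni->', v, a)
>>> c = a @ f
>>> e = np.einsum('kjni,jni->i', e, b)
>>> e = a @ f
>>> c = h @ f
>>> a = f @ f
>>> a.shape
(37, 37)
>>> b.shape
(5, 37, 37)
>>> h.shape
(37, 37, 37)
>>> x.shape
(37, 37, 5)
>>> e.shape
(37, 37, 37)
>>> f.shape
(37, 37)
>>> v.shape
(37, 37, 37)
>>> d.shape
()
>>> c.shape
(37, 37, 37)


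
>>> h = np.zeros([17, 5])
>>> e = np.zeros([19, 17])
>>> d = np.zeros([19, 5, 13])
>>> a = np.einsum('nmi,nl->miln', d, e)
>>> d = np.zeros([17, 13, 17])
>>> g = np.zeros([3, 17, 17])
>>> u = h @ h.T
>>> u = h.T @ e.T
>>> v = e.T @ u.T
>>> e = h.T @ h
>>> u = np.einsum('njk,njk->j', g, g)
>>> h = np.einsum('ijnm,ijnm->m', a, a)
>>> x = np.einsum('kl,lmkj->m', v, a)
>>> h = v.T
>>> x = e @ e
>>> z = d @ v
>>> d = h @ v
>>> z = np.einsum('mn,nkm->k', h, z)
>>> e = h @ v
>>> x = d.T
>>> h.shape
(5, 17)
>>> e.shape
(5, 5)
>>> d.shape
(5, 5)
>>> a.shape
(5, 13, 17, 19)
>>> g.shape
(3, 17, 17)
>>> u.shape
(17,)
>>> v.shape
(17, 5)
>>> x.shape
(5, 5)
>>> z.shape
(13,)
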